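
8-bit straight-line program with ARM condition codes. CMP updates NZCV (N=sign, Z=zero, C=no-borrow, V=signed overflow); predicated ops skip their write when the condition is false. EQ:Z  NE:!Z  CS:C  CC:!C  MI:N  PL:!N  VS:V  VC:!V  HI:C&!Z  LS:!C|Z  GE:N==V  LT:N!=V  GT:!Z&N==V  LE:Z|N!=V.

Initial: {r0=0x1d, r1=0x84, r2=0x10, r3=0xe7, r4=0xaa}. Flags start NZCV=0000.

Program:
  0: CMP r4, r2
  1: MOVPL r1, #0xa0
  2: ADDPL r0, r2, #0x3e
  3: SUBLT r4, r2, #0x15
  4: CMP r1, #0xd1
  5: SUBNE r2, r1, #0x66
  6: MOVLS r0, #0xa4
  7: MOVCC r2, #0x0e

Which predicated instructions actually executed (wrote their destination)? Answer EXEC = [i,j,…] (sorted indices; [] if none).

EXEC = [3,5,6,7]

0: ✓ CMP  NZCV=1010
1: · MOVPL
2: · ADDPL
3: ✓ SUBLT  r4←0xfb
4: ✓ CMP  NZCV=1000
5: ✓ SUBNE  r2←0x1e
6: ✓ MOVLS  r0←0xa4
7: ✓ MOVCC  r2←0x0e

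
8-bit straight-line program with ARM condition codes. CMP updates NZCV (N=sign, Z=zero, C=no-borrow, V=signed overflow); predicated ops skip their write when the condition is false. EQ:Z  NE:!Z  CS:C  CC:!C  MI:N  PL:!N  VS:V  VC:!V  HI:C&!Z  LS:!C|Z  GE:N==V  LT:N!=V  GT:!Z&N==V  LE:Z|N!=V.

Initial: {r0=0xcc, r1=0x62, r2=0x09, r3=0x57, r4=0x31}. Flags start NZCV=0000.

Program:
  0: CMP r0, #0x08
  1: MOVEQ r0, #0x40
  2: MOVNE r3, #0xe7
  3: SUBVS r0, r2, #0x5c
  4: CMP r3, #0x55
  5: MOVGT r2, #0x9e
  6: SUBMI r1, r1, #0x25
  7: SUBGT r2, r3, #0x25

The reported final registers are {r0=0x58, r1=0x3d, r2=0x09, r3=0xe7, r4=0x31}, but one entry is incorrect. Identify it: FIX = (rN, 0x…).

0: ✓ CMP  NZCV=1010
1: · MOVEQ
2: ✓ MOVNE  r3←0xe7
3: · SUBVS
4: ✓ CMP  NZCV=1010
5: · MOVGT
6: ✓ SUBMI  r1←0x3d
7: · SUBGT

FIX = (r0, 0xcc)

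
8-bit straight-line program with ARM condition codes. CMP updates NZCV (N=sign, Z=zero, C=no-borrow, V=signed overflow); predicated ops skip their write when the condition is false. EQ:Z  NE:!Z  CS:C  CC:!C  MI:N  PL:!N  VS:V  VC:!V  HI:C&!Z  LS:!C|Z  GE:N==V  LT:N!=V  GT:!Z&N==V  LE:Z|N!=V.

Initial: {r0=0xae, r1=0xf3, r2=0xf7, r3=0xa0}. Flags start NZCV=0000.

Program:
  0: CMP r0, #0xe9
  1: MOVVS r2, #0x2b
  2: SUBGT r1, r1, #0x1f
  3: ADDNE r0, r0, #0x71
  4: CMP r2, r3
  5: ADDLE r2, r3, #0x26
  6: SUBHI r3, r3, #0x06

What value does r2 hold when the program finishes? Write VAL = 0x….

0: ✓ CMP  NZCV=1000
1: · MOVVS
2: · SUBGT
3: ✓ ADDNE  r0←0x1f
4: ✓ CMP  NZCV=0010
5: · ADDLE
6: ✓ SUBHI  r3←0x9a

VAL = 0xf7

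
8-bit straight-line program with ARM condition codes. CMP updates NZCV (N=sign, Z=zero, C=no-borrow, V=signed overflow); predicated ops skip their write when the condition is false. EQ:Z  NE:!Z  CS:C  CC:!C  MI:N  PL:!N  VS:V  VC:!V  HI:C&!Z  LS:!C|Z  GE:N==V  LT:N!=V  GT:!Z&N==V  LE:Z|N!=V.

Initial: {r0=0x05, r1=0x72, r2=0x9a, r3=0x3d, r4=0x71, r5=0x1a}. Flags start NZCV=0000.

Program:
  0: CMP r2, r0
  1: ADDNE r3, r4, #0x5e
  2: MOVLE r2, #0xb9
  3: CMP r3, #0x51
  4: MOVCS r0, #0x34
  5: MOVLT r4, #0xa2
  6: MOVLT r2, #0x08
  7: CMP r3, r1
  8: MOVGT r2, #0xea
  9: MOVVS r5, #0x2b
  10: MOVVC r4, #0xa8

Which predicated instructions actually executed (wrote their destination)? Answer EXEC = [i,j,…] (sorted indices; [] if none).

0: ✓ CMP  NZCV=1010
1: ✓ ADDNE  r3←0xcf
2: ✓ MOVLE  r2←0xb9
3: ✓ CMP  NZCV=0011
4: ✓ MOVCS  r0←0x34
5: ✓ MOVLT  r4←0xa2
6: ✓ MOVLT  r2←0x08
7: ✓ CMP  NZCV=0011
8: · MOVGT
9: ✓ MOVVS  r5←0x2b
10: · MOVVC

EXEC = [1,2,4,5,6,9]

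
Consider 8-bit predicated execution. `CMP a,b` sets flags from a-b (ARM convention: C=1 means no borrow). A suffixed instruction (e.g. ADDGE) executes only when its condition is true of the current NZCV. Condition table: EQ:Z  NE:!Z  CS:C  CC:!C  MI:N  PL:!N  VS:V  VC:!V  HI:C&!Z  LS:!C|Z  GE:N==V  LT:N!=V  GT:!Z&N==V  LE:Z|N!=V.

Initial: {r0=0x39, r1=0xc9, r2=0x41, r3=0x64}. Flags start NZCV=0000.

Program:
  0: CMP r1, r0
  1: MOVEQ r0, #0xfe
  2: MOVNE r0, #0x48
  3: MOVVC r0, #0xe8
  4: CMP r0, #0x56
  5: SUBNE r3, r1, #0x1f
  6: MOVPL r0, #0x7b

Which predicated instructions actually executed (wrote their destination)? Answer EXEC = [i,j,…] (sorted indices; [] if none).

[0] flags=1010 → (cmp)
[1] flags=1010 EQ?F → skip
[2] flags=1010 NE?T → r0=0x48
[3] flags=1010 VC?T → r0=0xe8
[4] flags=1010 → (cmp)
[5] flags=1010 NE?T → r3=0xaa
[6] flags=1010 PL?F → skip

EXEC = [2,3,5]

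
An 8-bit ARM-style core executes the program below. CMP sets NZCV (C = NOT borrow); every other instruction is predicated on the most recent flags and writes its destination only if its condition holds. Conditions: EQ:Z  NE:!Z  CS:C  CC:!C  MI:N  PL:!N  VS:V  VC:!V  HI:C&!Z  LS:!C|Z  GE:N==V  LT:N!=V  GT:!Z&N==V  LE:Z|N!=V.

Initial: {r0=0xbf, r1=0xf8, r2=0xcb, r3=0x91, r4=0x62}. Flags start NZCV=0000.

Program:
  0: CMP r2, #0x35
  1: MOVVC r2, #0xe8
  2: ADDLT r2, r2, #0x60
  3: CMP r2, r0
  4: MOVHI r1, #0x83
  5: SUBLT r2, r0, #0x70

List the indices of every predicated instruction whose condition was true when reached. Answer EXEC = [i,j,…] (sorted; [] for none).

[0] flags=1010 → (cmp)
[1] flags=1010 VC?T → r2=0xe8
[2] flags=1010 LT?T → r2=0x48
[3] flags=1001 → (cmp)
[4] flags=1001 HI?F → skip
[5] flags=1001 LT?F → skip

EXEC = [1,2]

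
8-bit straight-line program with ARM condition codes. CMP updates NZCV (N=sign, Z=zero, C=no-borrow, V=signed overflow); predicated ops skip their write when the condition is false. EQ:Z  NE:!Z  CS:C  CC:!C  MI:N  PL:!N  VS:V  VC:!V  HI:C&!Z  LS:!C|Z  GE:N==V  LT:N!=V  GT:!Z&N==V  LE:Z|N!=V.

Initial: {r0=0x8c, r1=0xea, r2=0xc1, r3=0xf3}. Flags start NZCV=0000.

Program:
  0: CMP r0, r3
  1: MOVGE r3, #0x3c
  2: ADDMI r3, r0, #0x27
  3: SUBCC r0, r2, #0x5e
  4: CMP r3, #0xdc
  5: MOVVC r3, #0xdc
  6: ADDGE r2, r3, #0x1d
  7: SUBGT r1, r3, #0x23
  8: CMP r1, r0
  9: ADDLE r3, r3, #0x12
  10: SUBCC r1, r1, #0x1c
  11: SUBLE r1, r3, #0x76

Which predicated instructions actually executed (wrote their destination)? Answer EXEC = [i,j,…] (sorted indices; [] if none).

EXEC = [2,3,5,9,11]

[0] flags=1000 → (cmp)
[1] flags=1000 GE?F → skip
[2] flags=1000 MI?T → r3=0xb3
[3] flags=1000 CC?T → r0=0x63
[4] flags=1000 → (cmp)
[5] flags=1000 VC?T → r3=0xdc
[6] flags=1000 GE?F → skip
[7] flags=1000 GT?F → skip
[8] flags=1010 → (cmp)
[9] flags=1010 LE?T → r3=0xee
[10] flags=1010 CC?F → skip
[11] flags=1010 LE?T → r1=0x78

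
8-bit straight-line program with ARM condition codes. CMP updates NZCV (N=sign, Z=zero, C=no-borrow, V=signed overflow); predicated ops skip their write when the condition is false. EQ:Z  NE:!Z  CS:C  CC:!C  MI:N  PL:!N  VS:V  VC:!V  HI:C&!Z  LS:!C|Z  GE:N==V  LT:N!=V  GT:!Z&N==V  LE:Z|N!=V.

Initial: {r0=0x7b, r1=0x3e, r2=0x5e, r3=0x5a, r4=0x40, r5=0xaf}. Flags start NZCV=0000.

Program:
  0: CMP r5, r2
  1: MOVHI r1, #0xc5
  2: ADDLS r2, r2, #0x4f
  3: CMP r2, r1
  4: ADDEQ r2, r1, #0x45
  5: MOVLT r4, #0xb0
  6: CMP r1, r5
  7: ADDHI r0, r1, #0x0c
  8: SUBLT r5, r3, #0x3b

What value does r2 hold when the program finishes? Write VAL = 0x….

VAL = 0x5e

[0] flags=0011 → (cmp)
[1] flags=0011 HI?T → r1=0xc5
[2] flags=0011 LS?F → skip
[3] flags=1001 → (cmp)
[4] flags=1001 EQ?F → skip
[5] flags=1001 LT?F → skip
[6] flags=0010 → (cmp)
[7] flags=0010 HI?T → r0=0xd1
[8] flags=0010 LT?F → skip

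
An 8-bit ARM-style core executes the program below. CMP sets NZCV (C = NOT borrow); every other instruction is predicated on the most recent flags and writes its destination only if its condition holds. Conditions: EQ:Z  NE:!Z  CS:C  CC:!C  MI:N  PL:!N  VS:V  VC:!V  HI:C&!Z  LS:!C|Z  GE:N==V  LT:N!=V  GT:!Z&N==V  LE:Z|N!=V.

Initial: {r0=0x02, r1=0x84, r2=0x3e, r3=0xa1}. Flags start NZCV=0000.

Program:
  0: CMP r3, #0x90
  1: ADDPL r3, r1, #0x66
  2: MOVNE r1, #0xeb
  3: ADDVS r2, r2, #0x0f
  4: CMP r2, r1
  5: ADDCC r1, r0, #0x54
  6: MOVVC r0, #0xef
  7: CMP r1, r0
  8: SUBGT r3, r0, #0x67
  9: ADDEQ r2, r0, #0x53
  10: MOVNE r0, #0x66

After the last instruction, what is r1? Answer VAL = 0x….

0: ✓ CMP  NZCV=0010
1: ✓ ADDPL  r3←0xea
2: ✓ MOVNE  r1←0xeb
3: · ADDVS
4: ✓ CMP  NZCV=0000
5: ✓ ADDCC  r1←0x56
6: ✓ MOVVC  r0←0xef
7: ✓ CMP  NZCV=0000
8: ✓ SUBGT  r3←0x88
9: · ADDEQ
10: ✓ MOVNE  r0←0x66

VAL = 0x56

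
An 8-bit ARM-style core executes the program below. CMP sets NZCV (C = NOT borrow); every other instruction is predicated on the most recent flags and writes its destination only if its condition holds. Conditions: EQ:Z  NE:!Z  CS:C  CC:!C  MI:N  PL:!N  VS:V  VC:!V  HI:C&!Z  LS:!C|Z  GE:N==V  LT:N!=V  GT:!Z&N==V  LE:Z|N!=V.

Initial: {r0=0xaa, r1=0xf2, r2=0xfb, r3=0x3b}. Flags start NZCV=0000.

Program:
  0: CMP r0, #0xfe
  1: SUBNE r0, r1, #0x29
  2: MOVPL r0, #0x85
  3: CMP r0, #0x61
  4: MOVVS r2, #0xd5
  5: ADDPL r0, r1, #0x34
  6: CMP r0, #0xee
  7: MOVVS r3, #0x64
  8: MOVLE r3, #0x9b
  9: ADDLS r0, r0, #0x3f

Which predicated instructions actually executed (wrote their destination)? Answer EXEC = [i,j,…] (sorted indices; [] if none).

EXEC = [1,4,5,9]

[0] flags=1000 → (cmp)
[1] flags=1000 NE?T → r0=0xc9
[2] flags=1000 PL?F → skip
[3] flags=0011 → (cmp)
[4] flags=0011 VS?T → r2=0xd5
[5] flags=0011 PL?T → r0=0x26
[6] flags=0000 → (cmp)
[7] flags=0000 VS?F → skip
[8] flags=0000 LE?F → skip
[9] flags=0000 LS?T → r0=0x65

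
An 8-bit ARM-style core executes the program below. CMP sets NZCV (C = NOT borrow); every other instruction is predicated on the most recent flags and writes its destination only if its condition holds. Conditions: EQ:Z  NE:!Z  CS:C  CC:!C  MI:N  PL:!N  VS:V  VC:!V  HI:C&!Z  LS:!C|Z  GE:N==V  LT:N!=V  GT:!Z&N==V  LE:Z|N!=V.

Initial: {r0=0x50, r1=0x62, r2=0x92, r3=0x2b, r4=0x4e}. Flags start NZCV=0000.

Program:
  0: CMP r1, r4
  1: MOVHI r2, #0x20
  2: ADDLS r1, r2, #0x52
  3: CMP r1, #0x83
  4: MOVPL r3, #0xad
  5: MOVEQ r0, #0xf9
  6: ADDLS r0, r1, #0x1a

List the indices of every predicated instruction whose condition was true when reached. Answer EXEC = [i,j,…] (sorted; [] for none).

EXEC = [1,6]

[0] flags=0010 → (cmp)
[1] flags=0010 HI?T → r2=0x20
[2] flags=0010 LS?F → skip
[3] flags=1001 → (cmp)
[4] flags=1001 PL?F → skip
[5] flags=1001 EQ?F → skip
[6] flags=1001 LS?T → r0=0x7c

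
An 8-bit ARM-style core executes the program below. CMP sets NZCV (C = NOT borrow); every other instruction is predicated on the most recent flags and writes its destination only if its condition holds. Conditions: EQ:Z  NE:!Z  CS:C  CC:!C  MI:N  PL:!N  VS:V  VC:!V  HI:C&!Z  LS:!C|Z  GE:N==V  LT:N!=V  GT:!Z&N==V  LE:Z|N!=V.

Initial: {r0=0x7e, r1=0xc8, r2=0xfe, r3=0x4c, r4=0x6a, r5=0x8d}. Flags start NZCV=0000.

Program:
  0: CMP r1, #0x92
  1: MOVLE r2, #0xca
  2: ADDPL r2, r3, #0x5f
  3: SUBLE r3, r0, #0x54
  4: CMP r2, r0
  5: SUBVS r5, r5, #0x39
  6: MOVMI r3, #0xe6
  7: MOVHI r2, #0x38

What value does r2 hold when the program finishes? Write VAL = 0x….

VAL = 0x38

0: ✓ CMP  NZCV=0010
1: · MOVLE
2: ✓ ADDPL  r2←0xab
3: · SUBLE
4: ✓ CMP  NZCV=0011
5: ✓ SUBVS  r5←0x54
6: · MOVMI
7: ✓ MOVHI  r2←0x38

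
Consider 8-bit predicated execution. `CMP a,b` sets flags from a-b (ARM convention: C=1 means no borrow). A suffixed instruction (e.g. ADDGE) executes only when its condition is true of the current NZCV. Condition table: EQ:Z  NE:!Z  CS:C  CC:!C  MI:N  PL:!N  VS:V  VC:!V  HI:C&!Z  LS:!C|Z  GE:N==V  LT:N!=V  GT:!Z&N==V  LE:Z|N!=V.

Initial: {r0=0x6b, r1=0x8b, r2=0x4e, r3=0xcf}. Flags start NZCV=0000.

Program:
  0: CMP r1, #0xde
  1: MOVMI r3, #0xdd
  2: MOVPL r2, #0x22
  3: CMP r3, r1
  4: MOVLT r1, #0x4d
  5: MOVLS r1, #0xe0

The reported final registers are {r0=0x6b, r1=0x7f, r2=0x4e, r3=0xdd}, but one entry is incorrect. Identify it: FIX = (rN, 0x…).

FIX = (r1, 0x8b)

0: ✓ CMP  NZCV=1000
1: ✓ MOVMI  r3←0xdd
2: · MOVPL
3: ✓ CMP  NZCV=0010
4: · MOVLT
5: · MOVLS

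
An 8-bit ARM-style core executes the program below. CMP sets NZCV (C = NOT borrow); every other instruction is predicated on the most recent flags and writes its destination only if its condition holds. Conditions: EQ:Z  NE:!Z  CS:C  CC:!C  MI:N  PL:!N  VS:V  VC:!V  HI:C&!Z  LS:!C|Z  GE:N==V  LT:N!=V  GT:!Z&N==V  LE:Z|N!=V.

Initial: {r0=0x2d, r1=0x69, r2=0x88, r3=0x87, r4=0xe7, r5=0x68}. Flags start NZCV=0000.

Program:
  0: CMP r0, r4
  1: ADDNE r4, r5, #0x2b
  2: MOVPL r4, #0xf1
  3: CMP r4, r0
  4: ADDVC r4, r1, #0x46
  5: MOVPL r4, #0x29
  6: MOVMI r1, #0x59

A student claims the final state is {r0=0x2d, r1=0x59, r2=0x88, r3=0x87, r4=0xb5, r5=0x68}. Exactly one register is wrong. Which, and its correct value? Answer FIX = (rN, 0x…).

FIX = (r4, 0xaf)

[0] flags=0000 → (cmp)
[1] flags=0000 NE?T → r4=0x93
[2] flags=0000 PL?T → r4=0xf1
[3] flags=1010 → (cmp)
[4] flags=1010 VC?T → r4=0xaf
[5] flags=1010 PL?F → skip
[6] flags=1010 MI?T → r1=0x59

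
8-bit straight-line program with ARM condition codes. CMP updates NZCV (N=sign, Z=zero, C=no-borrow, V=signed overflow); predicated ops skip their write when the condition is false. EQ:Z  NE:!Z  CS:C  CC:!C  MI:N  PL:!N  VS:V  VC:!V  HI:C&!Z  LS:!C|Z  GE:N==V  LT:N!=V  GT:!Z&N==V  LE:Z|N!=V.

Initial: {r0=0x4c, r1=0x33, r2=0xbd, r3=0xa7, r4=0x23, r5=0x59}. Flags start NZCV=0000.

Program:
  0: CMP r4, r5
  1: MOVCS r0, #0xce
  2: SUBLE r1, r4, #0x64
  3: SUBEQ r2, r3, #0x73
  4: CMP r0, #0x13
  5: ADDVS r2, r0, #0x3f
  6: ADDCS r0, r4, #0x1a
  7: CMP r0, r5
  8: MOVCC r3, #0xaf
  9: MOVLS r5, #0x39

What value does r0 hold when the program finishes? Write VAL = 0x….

VAL = 0x3d

0: ✓ CMP  NZCV=1000
1: · MOVCS
2: ✓ SUBLE  r1←0xbf
3: · SUBEQ
4: ✓ CMP  NZCV=0010
5: · ADDVS
6: ✓ ADDCS  r0←0x3d
7: ✓ CMP  NZCV=1000
8: ✓ MOVCC  r3←0xaf
9: ✓ MOVLS  r5←0x39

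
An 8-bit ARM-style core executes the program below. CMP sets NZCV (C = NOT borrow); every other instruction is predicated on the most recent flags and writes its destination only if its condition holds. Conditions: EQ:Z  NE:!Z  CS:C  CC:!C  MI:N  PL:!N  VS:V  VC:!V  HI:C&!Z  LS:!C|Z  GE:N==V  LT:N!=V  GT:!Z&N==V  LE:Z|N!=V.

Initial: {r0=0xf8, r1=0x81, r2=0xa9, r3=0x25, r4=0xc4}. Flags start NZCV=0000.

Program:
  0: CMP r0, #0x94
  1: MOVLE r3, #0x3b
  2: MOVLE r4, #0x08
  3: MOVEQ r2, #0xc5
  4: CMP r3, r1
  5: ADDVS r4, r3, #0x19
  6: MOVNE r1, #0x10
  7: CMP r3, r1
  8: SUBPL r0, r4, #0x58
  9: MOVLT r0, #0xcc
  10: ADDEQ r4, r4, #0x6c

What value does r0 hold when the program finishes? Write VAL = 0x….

VAL = 0xe6

0: ✓ CMP  NZCV=0010
1: · MOVLE
2: · MOVLE
3: · MOVEQ
4: ✓ CMP  NZCV=1001
5: ✓ ADDVS  r4←0x3e
6: ✓ MOVNE  r1←0x10
7: ✓ CMP  NZCV=0010
8: ✓ SUBPL  r0←0xe6
9: · MOVLT
10: · ADDEQ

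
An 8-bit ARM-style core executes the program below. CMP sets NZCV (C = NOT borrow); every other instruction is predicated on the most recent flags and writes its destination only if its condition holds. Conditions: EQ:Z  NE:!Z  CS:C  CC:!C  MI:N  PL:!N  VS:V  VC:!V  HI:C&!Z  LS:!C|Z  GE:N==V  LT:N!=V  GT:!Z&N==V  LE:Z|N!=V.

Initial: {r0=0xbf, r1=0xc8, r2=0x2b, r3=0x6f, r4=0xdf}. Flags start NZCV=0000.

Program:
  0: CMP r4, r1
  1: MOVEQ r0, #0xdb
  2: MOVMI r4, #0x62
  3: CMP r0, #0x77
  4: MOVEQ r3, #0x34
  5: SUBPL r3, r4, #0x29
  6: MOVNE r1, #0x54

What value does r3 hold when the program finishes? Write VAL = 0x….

0: ✓ CMP  NZCV=0010
1: · MOVEQ
2: · MOVMI
3: ✓ CMP  NZCV=0011
4: · MOVEQ
5: ✓ SUBPL  r3←0xb6
6: ✓ MOVNE  r1←0x54

VAL = 0xb6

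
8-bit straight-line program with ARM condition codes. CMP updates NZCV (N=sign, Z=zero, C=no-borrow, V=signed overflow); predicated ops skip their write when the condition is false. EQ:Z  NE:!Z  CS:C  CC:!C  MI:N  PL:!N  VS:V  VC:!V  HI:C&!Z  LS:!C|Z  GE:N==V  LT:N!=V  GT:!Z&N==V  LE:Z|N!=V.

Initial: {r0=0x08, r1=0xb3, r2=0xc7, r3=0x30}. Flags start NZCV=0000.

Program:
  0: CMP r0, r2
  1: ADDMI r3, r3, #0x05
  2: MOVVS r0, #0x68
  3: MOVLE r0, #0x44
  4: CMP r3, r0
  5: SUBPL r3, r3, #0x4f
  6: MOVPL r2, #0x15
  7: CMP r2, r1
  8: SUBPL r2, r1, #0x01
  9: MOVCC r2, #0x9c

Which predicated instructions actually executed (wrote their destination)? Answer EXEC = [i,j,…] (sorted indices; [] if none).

EXEC = [5,6,8,9]

[0] flags=0000 → (cmp)
[1] flags=0000 MI?F → skip
[2] flags=0000 VS?F → skip
[3] flags=0000 LE?F → skip
[4] flags=0010 → (cmp)
[5] flags=0010 PL?T → r3=0xe1
[6] flags=0010 PL?T → r2=0x15
[7] flags=0000 → (cmp)
[8] flags=0000 PL?T → r2=0xb2
[9] flags=0000 CC?T → r2=0x9c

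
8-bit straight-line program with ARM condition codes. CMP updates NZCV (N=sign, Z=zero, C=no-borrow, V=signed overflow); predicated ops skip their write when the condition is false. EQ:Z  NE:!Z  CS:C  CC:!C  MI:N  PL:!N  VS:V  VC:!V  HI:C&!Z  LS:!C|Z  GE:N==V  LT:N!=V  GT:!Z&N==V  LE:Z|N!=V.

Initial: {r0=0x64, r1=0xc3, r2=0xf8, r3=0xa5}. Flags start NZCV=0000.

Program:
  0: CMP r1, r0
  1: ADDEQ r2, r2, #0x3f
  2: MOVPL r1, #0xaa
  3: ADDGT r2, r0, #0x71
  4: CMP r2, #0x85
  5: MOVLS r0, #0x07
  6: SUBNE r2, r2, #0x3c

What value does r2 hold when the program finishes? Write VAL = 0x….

0: ✓ CMP  NZCV=0011
1: · ADDEQ
2: ✓ MOVPL  r1←0xaa
3: · ADDGT
4: ✓ CMP  NZCV=0010
5: · MOVLS
6: ✓ SUBNE  r2←0xbc

VAL = 0xbc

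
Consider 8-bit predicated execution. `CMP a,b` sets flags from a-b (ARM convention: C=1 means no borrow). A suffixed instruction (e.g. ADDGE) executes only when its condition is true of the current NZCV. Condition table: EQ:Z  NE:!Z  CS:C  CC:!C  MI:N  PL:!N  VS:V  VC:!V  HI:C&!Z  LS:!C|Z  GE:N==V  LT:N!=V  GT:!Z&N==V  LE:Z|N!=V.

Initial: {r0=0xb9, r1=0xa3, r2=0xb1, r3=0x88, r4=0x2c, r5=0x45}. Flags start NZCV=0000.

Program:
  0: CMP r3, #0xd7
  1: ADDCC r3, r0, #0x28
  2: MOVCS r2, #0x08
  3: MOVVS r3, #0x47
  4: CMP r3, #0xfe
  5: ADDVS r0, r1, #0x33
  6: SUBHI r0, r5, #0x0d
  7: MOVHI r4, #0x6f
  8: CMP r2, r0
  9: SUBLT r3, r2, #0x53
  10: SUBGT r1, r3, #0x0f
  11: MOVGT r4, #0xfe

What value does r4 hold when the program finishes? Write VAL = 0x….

[0] flags=1000 → (cmp)
[1] flags=1000 CC?T → r3=0xe1
[2] flags=1000 CS?F → skip
[3] flags=1000 VS?F → skip
[4] flags=1000 → (cmp)
[5] flags=1000 VS?F → skip
[6] flags=1000 HI?F → skip
[7] flags=1000 HI?F → skip
[8] flags=1000 → (cmp)
[9] flags=1000 LT?T → r3=0x5e
[10] flags=1000 GT?F → skip
[11] flags=1000 GT?F → skip

VAL = 0x2c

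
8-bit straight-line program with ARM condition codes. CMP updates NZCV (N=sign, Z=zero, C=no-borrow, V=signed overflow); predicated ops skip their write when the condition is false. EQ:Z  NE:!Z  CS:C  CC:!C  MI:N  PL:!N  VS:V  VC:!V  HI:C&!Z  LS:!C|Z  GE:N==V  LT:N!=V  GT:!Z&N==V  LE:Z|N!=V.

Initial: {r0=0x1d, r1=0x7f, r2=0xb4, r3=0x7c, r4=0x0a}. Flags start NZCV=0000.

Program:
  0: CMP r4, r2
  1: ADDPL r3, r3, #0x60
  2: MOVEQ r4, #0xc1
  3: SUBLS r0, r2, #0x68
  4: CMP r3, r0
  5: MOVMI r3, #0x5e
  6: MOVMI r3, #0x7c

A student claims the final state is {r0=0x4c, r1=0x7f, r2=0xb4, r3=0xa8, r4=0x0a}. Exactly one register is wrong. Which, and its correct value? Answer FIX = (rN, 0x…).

[0] flags=0000 → (cmp)
[1] flags=0000 PL?T → r3=0xdc
[2] flags=0000 EQ?F → skip
[3] flags=0000 LS?T → r0=0x4c
[4] flags=1010 → (cmp)
[5] flags=1010 MI?T → r3=0x5e
[6] flags=1010 MI?T → r3=0x7c

FIX = (r3, 0x7c)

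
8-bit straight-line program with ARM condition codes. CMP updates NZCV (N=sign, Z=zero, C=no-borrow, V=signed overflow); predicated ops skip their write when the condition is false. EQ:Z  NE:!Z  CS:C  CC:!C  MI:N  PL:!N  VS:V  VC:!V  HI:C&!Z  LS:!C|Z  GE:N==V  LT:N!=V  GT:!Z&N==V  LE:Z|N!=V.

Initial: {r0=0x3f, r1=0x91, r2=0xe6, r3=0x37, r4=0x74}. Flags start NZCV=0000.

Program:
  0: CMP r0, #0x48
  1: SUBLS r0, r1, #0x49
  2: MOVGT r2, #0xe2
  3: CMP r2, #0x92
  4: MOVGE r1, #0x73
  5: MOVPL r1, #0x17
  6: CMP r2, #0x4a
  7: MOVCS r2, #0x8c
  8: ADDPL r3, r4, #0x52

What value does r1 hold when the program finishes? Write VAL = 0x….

0: ✓ CMP  NZCV=1000
1: ✓ SUBLS  r0←0x48
2: · MOVGT
3: ✓ CMP  NZCV=0010
4: ✓ MOVGE  r1←0x73
5: ✓ MOVPL  r1←0x17
6: ✓ CMP  NZCV=1010
7: ✓ MOVCS  r2←0x8c
8: · ADDPL

VAL = 0x17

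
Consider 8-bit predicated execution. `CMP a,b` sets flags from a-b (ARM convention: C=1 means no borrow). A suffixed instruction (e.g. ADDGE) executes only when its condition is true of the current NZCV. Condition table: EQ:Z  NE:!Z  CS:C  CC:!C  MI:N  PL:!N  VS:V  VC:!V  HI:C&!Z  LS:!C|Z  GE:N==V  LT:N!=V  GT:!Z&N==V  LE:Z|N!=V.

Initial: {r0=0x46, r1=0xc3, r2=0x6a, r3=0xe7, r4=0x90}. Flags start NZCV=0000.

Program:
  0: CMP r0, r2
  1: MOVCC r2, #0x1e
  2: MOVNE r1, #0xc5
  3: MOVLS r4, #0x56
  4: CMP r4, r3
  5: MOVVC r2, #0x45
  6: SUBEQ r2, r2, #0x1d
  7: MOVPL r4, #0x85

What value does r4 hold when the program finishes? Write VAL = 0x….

0: ✓ CMP  NZCV=1000
1: ✓ MOVCC  r2←0x1e
2: ✓ MOVNE  r1←0xc5
3: ✓ MOVLS  r4←0x56
4: ✓ CMP  NZCV=0000
5: ✓ MOVVC  r2←0x45
6: · SUBEQ
7: ✓ MOVPL  r4←0x85

VAL = 0x85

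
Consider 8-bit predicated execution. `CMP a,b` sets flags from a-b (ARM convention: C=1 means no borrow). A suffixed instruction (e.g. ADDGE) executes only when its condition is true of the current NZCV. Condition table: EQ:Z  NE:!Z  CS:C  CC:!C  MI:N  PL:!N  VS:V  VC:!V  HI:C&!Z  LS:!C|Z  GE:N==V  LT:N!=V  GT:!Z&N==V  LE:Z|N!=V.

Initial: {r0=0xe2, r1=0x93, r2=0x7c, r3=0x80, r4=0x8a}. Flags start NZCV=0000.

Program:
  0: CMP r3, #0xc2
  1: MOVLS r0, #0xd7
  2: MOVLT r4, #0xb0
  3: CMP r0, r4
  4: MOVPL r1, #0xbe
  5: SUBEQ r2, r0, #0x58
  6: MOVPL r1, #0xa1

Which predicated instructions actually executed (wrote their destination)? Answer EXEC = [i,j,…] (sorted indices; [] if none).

0: ✓ CMP  NZCV=1000
1: ✓ MOVLS  r0←0xd7
2: ✓ MOVLT  r4←0xb0
3: ✓ CMP  NZCV=0010
4: ✓ MOVPL  r1←0xbe
5: · SUBEQ
6: ✓ MOVPL  r1←0xa1

EXEC = [1,2,4,6]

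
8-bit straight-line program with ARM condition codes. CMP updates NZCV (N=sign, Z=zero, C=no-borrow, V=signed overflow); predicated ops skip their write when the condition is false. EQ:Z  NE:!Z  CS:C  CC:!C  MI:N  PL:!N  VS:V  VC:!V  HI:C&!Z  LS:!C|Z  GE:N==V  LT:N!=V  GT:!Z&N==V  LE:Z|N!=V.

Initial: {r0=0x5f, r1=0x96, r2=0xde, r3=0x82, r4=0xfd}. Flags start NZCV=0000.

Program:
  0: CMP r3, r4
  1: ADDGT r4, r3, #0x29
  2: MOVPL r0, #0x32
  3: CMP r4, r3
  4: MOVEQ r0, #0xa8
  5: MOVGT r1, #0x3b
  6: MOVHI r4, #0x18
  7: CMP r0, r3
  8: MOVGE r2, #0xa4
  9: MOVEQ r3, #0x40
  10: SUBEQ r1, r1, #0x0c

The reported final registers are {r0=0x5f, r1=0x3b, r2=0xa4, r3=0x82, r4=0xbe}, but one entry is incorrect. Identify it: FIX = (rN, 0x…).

FIX = (r4, 0x18)

[0] flags=1000 → (cmp)
[1] flags=1000 GT?F → skip
[2] flags=1000 PL?F → skip
[3] flags=0010 → (cmp)
[4] flags=0010 EQ?F → skip
[5] flags=0010 GT?T → r1=0x3b
[6] flags=0010 HI?T → r4=0x18
[7] flags=1001 → (cmp)
[8] flags=1001 GE?T → r2=0xa4
[9] flags=1001 EQ?F → skip
[10] flags=1001 EQ?F → skip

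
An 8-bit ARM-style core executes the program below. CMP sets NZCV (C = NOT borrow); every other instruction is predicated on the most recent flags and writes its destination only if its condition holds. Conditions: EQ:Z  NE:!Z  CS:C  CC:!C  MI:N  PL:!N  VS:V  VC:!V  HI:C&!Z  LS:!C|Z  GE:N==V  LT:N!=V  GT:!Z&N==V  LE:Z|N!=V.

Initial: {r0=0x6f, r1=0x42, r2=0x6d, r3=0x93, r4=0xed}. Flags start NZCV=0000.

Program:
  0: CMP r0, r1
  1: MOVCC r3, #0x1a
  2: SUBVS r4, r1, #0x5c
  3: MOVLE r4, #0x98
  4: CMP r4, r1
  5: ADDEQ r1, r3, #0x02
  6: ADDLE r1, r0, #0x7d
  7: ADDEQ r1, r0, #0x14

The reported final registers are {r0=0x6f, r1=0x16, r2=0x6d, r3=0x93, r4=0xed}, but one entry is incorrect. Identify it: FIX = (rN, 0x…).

[0] flags=0010 → (cmp)
[1] flags=0010 CC?F → skip
[2] flags=0010 VS?F → skip
[3] flags=0010 LE?F → skip
[4] flags=1010 → (cmp)
[5] flags=1010 EQ?F → skip
[6] flags=1010 LE?T → r1=0xec
[7] flags=1010 EQ?F → skip

FIX = (r1, 0xec)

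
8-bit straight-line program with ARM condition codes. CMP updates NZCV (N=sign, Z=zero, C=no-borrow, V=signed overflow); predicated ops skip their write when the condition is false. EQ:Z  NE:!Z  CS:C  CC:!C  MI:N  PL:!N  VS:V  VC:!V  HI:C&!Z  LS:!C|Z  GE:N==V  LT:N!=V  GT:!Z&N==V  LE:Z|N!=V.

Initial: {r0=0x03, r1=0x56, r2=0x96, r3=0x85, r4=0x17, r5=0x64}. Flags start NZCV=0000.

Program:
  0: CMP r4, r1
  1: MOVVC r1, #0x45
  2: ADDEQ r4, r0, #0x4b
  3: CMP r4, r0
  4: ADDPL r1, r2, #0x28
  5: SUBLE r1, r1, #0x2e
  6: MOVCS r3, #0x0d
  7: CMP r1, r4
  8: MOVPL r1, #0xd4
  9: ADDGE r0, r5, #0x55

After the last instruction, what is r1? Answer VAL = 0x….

VAL = 0xbe

0: ✓ CMP  NZCV=1000
1: ✓ MOVVC  r1←0x45
2: · ADDEQ
3: ✓ CMP  NZCV=0010
4: ✓ ADDPL  r1←0xbe
5: · SUBLE
6: ✓ MOVCS  r3←0x0d
7: ✓ CMP  NZCV=1010
8: · MOVPL
9: · ADDGE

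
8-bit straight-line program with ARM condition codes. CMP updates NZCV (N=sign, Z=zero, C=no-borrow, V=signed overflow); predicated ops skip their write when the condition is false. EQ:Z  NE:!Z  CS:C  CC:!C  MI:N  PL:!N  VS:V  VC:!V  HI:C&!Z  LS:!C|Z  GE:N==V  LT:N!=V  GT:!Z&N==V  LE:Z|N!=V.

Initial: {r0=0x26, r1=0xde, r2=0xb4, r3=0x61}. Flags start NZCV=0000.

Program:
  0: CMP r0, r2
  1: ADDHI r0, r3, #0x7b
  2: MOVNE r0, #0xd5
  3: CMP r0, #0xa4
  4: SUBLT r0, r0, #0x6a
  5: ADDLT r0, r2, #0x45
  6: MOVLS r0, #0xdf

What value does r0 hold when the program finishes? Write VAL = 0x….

VAL = 0xd5

[0] flags=0000 → (cmp)
[1] flags=0000 HI?F → skip
[2] flags=0000 NE?T → r0=0xd5
[3] flags=0010 → (cmp)
[4] flags=0010 LT?F → skip
[5] flags=0010 LT?F → skip
[6] flags=0010 LS?F → skip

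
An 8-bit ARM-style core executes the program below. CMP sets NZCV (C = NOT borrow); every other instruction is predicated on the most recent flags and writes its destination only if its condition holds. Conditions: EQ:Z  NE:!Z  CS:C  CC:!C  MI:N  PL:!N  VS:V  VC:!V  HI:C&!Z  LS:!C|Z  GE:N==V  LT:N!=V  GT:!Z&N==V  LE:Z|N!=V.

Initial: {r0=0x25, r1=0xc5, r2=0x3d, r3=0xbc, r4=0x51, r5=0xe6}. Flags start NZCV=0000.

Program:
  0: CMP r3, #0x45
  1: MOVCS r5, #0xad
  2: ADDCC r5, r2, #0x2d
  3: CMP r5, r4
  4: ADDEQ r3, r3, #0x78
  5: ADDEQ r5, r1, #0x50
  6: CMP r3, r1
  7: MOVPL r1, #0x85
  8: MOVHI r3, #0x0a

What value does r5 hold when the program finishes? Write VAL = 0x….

0: ✓ CMP  NZCV=0011
1: ✓ MOVCS  r5←0xad
2: · ADDCC
3: ✓ CMP  NZCV=0011
4: · ADDEQ
5: · ADDEQ
6: ✓ CMP  NZCV=1000
7: · MOVPL
8: · MOVHI

VAL = 0xad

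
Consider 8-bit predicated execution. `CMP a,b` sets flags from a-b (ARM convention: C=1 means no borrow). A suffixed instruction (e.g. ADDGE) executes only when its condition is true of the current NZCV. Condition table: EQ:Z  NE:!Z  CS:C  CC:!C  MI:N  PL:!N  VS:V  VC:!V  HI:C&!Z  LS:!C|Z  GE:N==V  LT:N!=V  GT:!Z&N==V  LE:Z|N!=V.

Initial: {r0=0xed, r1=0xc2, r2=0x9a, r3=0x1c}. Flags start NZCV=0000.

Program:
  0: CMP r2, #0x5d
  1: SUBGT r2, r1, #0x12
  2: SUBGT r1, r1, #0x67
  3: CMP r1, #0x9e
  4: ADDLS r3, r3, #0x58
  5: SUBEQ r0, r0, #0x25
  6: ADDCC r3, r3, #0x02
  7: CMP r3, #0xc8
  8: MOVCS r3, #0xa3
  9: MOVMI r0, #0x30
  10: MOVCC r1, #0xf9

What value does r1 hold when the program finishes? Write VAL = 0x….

0: ✓ CMP  NZCV=0011
1: · SUBGT
2: · SUBGT
3: ✓ CMP  NZCV=0010
4: · ADDLS
5: · SUBEQ
6: · ADDCC
7: ✓ CMP  NZCV=0000
8: · MOVCS
9: · MOVMI
10: ✓ MOVCC  r1←0xf9

VAL = 0xf9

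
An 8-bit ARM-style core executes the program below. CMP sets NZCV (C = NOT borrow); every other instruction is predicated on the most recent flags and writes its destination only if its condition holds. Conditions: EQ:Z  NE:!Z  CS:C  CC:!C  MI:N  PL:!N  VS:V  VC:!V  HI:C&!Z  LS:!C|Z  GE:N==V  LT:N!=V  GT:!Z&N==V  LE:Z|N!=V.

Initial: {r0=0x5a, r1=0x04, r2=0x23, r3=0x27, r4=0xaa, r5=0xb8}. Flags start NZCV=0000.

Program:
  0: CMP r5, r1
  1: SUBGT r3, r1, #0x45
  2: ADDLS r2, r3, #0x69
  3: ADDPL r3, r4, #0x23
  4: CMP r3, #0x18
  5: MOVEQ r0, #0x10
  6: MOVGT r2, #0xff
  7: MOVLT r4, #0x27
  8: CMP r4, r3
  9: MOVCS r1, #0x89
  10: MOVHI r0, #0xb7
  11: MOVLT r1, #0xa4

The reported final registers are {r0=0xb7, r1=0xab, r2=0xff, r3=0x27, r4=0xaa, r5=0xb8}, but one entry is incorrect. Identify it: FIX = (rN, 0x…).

[0] flags=1010 → (cmp)
[1] flags=1010 GT?F → skip
[2] flags=1010 LS?F → skip
[3] flags=1010 PL?F → skip
[4] flags=0010 → (cmp)
[5] flags=0010 EQ?F → skip
[6] flags=0010 GT?T → r2=0xff
[7] flags=0010 LT?F → skip
[8] flags=1010 → (cmp)
[9] flags=1010 CS?T → r1=0x89
[10] flags=1010 HI?T → r0=0xb7
[11] flags=1010 LT?T → r1=0xa4

FIX = (r1, 0xa4)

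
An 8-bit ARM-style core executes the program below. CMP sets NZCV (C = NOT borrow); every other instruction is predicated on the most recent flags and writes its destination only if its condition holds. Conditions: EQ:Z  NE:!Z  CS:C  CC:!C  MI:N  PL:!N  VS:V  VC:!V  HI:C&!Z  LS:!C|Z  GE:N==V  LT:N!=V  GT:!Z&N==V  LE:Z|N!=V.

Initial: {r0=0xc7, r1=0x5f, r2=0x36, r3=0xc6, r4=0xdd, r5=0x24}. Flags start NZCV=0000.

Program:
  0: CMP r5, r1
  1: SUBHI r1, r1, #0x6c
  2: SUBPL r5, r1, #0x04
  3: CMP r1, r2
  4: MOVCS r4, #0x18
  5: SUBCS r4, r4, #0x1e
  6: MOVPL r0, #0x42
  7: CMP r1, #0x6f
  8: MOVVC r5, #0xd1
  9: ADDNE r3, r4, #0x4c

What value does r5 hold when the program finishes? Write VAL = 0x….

VAL = 0xd1

0: ✓ CMP  NZCV=1000
1: · SUBHI
2: · SUBPL
3: ✓ CMP  NZCV=0010
4: ✓ MOVCS  r4←0x18
5: ✓ SUBCS  r4←0xfa
6: ✓ MOVPL  r0←0x42
7: ✓ CMP  NZCV=1000
8: ✓ MOVVC  r5←0xd1
9: ✓ ADDNE  r3←0x46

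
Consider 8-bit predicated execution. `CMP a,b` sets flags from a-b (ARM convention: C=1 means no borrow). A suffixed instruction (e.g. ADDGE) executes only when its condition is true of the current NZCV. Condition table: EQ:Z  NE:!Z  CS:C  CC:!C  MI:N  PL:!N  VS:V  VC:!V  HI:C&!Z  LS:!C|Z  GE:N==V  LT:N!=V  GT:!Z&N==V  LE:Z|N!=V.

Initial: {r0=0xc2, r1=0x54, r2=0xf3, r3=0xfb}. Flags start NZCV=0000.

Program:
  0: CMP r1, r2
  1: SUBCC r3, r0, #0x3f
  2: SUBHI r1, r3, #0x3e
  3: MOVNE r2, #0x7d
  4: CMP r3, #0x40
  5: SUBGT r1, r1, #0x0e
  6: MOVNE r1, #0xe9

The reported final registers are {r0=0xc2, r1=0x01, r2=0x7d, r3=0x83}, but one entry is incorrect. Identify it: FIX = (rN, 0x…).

[0] flags=0000 → (cmp)
[1] flags=0000 CC?T → r3=0x83
[2] flags=0000 HI?F → skip
[3] flags=0000 NE?T → r2=0x7d
[4] flags=0011 → (cmp)
[5] flags=0011 GT?F → skip
[6] flags=0011 NE?T → r1=0xe9

FIX = (r1, 0xe9)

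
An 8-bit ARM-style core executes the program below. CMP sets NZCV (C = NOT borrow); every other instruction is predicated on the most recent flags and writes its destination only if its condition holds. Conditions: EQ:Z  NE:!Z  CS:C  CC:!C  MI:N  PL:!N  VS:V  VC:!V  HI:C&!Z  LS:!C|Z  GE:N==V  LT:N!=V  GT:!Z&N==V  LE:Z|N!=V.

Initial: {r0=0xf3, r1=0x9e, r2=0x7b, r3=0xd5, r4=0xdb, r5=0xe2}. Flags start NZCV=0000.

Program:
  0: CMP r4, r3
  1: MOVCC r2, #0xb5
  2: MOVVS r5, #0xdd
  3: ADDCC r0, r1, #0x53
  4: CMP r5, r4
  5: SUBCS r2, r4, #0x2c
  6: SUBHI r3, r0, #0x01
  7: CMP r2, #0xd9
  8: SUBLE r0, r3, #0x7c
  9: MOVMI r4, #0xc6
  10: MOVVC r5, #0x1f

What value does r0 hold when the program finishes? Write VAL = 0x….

0: ✓ CMP  NZCV=0010
1: · MOVCC
2: · MOVVS
3: · ADDCC
4: ✓ CMP  NZCV=0010
5: ✓ SUBCS  r2←0xaf
6: ✓ SUBHI  r3←0xf2
7: ✓ CMP  NZCV=1000
8: ✓ SUBLE  r0←0x76
9: ✓ MOVMI  r4←0xc6
10: ✓ MOVVC  r5←0x1f

VAL = 0x76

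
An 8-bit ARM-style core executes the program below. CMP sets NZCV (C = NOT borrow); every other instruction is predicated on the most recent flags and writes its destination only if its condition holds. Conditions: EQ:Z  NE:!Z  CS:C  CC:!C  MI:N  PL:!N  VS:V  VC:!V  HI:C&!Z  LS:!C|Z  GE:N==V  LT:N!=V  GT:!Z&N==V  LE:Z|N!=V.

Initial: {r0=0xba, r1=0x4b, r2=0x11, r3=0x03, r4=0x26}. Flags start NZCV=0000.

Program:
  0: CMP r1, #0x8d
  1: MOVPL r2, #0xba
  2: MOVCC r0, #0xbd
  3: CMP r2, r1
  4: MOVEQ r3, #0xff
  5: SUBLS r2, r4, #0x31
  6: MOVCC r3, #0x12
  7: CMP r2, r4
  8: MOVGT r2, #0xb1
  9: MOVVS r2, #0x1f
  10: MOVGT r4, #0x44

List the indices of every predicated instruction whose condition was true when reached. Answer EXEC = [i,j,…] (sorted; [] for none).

[0] flags=1001 → (cmp)
[1] flags=1001 PL?F → skip
[2] flags=1001 CC?T → r0=0xbd
[3] flags=1000 → (cmp)
[4] flags=1000 EQ?F → skip
[5] flags=1000 LS?T → r2=0xf5
[6] flags=1000 CC?T → r3=0x12
[7] flags=1010 → (cmp)
[8] flags=1010 GT?F → skip
[9] flags=1010 VS?F → skip
[10] flags=1010 GT?F → skip

EXEC = [2,5,6]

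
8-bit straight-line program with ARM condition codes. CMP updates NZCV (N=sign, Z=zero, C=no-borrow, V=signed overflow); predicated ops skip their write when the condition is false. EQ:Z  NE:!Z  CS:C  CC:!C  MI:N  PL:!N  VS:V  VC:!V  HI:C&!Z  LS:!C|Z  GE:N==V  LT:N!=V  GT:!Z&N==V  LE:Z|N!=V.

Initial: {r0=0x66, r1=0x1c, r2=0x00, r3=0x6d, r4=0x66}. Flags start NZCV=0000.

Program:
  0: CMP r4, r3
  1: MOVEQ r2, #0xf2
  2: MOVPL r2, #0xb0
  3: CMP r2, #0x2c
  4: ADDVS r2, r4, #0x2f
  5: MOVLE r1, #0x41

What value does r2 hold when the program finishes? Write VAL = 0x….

VAL = 0x00

[0] flags=1000 → (cmp)
[1] flags=1000 EQ?F → skip
[2] flags=1000 PL?F → skip
[3] flags=1000 → (cmp)
[4] flags=1000 VS?F → skip
[5] flags=1000 LE?T → r1=0x41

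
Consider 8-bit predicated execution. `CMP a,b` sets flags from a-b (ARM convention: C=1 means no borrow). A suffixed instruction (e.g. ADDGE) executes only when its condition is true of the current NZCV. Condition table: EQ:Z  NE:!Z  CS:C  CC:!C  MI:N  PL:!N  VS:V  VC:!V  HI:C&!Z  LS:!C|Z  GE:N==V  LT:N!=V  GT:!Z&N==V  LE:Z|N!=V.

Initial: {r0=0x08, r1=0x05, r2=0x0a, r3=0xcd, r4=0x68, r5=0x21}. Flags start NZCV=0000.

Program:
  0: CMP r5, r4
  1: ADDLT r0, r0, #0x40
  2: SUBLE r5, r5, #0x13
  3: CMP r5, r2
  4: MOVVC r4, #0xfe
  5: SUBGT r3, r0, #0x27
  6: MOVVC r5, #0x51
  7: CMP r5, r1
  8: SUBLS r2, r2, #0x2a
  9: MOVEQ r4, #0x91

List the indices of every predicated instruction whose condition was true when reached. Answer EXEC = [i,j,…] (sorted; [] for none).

EXEC = [1,2,4,5,6]

0: ✓ CMP  NZCV=1000
1: ✓ ADDLT  r0←0x48
2: ✓ SUBLE  r5←0x0e
3: ✓ CMP  NZCV=0010
4: ✓ MOVVC  r4←0xfe
5: ✓ SUBGT  r3←0x21
6: ✓ MOVVC  r5←0x51
7: ✓ CMP  NZCV=0010
8: · SUBLS
9: · MOVEQ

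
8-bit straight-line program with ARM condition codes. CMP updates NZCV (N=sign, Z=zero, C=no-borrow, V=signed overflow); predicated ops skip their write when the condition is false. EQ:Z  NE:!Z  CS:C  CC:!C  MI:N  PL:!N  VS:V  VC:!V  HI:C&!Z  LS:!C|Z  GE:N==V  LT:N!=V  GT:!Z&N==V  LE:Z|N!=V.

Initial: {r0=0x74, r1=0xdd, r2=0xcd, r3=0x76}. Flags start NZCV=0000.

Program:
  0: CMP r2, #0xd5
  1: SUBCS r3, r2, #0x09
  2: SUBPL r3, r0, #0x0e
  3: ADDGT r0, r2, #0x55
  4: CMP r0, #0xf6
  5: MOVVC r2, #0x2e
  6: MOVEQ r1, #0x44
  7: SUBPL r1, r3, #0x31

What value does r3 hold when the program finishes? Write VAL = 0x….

VAL = 0x76

[0] flags=1000 → (cmp)
[1] flags=1000 CS?F → skip
[2] flags=1000 PL?F → skip
[3] flags=1000 GT?F → skip
[4] flags=0000 → (cmp)
[5] flags=0000 VC?T → r2=0x2e
[6] flags=0000 EQ?F → skip
[7] flags=0000 PL?T → r1=0x45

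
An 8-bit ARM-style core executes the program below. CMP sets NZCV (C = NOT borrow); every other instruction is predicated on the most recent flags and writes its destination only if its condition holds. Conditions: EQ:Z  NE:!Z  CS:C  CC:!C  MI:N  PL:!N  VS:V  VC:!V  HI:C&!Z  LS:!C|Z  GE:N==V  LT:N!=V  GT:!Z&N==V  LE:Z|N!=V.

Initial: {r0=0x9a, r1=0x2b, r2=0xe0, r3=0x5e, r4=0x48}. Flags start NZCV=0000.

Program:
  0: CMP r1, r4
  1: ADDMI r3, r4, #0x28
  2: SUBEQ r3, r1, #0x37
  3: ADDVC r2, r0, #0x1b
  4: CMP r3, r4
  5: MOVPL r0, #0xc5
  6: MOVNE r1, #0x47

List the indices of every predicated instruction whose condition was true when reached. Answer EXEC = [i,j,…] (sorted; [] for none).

0: ✓ CMP  NZCV=1000
1: ✓ ADDMI  r3←0x70
2: · SUBEQ
3: ✓ ADDVC  r2←0xb5
4: ✓ CMP  NZCV=0010
5: ✓ MOVPL  r0←0xc5
6: ✓ MOVNE  r1←0x47

EXEC = [1,3,5,6]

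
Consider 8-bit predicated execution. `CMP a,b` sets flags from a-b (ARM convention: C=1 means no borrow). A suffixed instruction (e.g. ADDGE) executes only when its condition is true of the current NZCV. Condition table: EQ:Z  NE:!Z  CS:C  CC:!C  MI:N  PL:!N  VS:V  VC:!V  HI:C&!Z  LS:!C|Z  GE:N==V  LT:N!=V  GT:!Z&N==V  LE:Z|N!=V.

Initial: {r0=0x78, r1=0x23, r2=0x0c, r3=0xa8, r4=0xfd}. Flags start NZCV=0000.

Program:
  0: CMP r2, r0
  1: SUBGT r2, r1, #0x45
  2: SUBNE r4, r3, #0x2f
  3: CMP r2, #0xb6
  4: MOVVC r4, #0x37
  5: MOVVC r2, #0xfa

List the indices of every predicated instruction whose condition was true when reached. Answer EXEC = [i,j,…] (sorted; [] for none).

EXEC = [2,4,5]

[0] flags=1000 → (cmp)
[1] flags=1000 GT?F → skip
[2] flags=1000 NE?T → r4=0x79
[3] flags=0000 → (cmp)
[4] flags=0000 VC?T → r4=0x37
[5] flags=0000 VC?T → r2=0xfa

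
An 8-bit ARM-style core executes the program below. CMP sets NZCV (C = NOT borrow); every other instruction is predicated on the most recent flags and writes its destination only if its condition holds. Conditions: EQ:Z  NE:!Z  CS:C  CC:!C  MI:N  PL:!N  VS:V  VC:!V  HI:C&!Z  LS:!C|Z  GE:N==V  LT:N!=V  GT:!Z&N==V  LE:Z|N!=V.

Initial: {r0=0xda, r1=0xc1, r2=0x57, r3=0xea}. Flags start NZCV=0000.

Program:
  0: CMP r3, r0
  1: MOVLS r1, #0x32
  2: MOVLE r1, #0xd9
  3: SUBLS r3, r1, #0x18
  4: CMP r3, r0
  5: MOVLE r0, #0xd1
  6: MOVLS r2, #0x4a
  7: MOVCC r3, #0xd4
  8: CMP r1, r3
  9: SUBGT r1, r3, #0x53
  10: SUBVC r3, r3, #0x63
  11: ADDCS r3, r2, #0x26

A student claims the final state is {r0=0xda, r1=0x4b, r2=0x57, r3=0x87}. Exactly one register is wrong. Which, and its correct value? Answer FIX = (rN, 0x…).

FIX = (r1, 0xc1)

0: ✓ CMP  NZCV=0010
1: · MOVLS
2: · MOVLE
3: · SUBLS
4: ✓ CMP  NZCV=0010
5: · MOVLE
6: · MOVLS
7: · MOVCC
8: ✓ CMP  NZCV=1000
9: · SUBGT
10: ✓ SUBVC  r3←0x87
11: · ADDCS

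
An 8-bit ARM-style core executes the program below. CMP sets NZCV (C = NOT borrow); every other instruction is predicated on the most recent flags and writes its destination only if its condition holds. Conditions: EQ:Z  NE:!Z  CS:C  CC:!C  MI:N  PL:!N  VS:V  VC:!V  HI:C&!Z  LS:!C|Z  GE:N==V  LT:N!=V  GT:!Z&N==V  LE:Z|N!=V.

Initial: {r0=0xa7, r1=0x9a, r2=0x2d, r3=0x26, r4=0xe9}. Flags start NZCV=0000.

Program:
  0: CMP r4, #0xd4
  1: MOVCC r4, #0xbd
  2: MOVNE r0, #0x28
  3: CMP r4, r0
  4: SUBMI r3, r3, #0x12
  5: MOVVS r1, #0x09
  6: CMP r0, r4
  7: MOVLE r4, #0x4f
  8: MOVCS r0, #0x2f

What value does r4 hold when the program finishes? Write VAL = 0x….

VAL = 0xe9

0: ✓ CMP  NZCV=0010
1: · MOVCC
2: ✓ MOVNE  r0←0x28
3: ✓ CMP  NZCV=1010
4: ✓ SUBMI  r3←0x14
5: · MOVVS
6: ✓ CMP  NZCV=0000
7: · MOVLE
8: · MOVCS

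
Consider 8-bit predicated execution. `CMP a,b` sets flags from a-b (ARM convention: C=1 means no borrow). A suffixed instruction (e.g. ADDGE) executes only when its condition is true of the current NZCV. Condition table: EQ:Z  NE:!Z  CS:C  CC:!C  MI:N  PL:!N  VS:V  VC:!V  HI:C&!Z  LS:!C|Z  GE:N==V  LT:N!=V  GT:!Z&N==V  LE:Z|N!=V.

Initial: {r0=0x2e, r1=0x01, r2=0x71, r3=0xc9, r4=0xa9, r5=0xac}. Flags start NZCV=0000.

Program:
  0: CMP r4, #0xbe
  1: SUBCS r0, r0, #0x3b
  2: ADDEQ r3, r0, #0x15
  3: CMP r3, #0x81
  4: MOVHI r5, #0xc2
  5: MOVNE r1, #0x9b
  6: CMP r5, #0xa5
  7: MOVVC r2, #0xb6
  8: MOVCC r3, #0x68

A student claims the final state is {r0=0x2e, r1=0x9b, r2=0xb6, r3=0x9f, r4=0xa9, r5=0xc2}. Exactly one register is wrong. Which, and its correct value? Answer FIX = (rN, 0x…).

FIX = (r3, 0xc9)

[0] flags=1000 → (cmp)
[1] flags=1000 CS?F → skip
[2] flags=1000 EQ?F → skip
[3] flags=0010 → (cmp)
[4] flags=0010 HI?T → r5=0xc2
[5] flags=0010 NE?T → r1=0x9b
[6] flags=0010 → (cmp)
[7] flags=0010 VC?T → r2=0xb6
[8] flags=0010 CC?F → skip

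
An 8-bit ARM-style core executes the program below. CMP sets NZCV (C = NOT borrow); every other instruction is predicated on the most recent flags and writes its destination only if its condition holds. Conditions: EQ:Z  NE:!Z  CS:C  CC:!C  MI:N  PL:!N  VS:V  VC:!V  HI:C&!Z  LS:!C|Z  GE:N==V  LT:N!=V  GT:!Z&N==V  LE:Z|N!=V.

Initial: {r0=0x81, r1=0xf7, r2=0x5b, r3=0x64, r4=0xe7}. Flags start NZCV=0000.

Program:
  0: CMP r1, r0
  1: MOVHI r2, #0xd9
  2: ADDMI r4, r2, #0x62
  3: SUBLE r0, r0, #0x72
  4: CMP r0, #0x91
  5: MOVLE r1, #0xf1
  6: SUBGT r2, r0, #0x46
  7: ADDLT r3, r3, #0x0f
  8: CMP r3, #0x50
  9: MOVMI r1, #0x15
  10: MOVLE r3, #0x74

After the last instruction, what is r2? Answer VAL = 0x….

VAL = 0xd9

0: ✓ CMP  NZCV=0010
1: ✓ MOVHI  r2←0xd9
2: · ADDMI
3: · SUBLE
4: ✓ CMP  NZCV=1000
5: ✓ MOVLE  r1←0xf1
6: · SUBGT
7: ✓ ADDLT  r3←0x73
8: ✓ CMP  NZCV=0010
9: · MOVMI
10: · MOVLE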